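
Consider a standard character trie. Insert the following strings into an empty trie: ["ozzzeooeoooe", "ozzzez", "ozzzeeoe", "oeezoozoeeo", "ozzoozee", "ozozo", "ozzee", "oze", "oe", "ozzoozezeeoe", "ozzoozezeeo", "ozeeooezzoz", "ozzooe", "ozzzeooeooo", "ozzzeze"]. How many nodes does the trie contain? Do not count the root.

Insert word by word; a character creates a node only if that edge doesn't already exist:
  "ozzzeooeoooe" → 12 new (o, z, z, z, e, o, o, e, o, o, o, e)
  "ozzzez" → prefix "ozzze" already present; 1 new (z)
  "ozzzeeoe" → prefix "ozzze" already present; 3 new (e, o, e)
  "oeezoozoeeo" → prefix "o" already present; 10 new (e, e, z, o, o, z, o, e, e, o)
  "ozzoozee" → prefix "ozz" already present; 5 new (o, o, z, e, e)
  "ozozo" → prefix "oz" already present; 3 new (o, z, o)
  "ozzee" → prefix "ozz" already present; 2 new (e, e)
  "oze" → prefix "oz" already present; 1 new (e)
  "oe" → prefix "oe" already present; 0 new (none)
  "ozzoozezeeoe" → prefix "ozzooze" already present; 5 new (z, e, e, o, e)
  "ozzoozezeeo" → prefix "ozzoozezeeo" already present; 0 new (none)
  "ozeeooezzoz" → prefix "oze" already present; 8 new (e, o, o, e, z, z, o, z)
  "ozzooe" → prefix "ozzoo" already present; 1 new (e)
  "ozzzeooeooo" → prefix "ozzzeooeooo" already present; 0 new (none)
  "ozzzeze" → prefix "ozzzez" already present; 1 new (e)
Total nodes = 12 + 1 + 3 + 10 + 5 + 3 + 2 + 1 + 0 + 5 + 0 + 8 + 1 + 0 + 1 = 52

52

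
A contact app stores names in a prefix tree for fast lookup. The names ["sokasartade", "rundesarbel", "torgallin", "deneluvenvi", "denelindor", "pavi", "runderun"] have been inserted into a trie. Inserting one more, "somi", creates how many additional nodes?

The longest prefix of "somi" already in the trie is "so" (length 2).
New nodes needed: |"somi"| − 2 = 4 − 2 = 2.

2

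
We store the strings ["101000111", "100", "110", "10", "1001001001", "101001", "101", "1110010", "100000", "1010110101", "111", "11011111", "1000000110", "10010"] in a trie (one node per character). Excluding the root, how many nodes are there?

Insert word by word; a character creates a node only if that edge doesn't already exist:
  "101000111" → 9 new (1, 0, 1, 0, 0, 0, 1, 1, 1)
  "100" → prefix "10" already present; 1 new (0)
  "110" → prefix "1" already present; 2 new (1, 0)
  "10" → prefix "10" already present; 0 new (none)
  "1001001001" → prefix "100" already present; 7 new (1, 0, 0, 1, 0, 0, 1)
  "101001" → prefix "10100" already present; 1 new (1)
  "101" → prefix "101" already present; 0 new (none)
  "1110010" → prefix "11" already present; 5 new (1, 0, 0, 1, 0)
  "100000" → prefix "100" already present; 3 new (0, 0, 0)
  "1010110101" → prefix "1010" already present; 6 new (1, 1, 0, 1, 0, 1)
  "111" → prefix "111" already present; 0 new (none)
  "11011111" → prefix "110" already present; 5 new (1, 1, 1, 1, 1)
  "1000000110" → prefix "100000" already present; 4 new (0, 1, 1, 0)
  "10010" → prefix "10010" already present; 0 new (none)
Total nodes = 9 + 1 + 2 + 0 + 7 + 1 + 0 + 5 + 3 + 6 + 0 + 5 + 4 + 0 = 43

43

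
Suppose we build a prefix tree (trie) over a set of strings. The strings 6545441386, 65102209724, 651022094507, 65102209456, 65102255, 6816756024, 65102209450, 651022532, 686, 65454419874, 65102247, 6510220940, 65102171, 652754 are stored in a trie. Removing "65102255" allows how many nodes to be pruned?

1

A node on "65102255"'s path can go only if nothing else ends at it or branches off below it.
The suffix "5" (1 node) is used only by "65102255"; the node for "6510225" still has the child "3", so pruning stops there.
Nodes removed: 1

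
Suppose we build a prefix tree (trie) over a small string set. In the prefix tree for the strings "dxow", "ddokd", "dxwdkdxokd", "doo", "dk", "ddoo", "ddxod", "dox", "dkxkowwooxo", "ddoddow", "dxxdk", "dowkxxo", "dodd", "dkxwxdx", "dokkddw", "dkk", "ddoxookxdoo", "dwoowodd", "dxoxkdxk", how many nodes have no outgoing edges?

A leaf is a node with no children — equivalently, the end of a word that is not a proper prefix of any other stored word.
Those words: "ddoddow", "ddokd", "ddoo", "ddoxookxdoo", "ddxod", "dkk", "dkxkowwooxo", "dkxwxdx", "dodd", "dokkddw", "doo", "dowkxxo", "dox", "dwoowodd", "dxow", "dxoxkdxk", "dxwdkdxokd", "dxxdk"
Leaf count: 18

18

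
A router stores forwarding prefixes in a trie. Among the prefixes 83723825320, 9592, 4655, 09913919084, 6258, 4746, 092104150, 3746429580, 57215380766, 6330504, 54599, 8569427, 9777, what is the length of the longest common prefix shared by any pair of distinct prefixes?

Equivalently: take the maximum, over all pairs, of their longest common prefix length.
"092104150" and "09913919084" agree on "09" (2 characters) before diverging; nothing deeper is shared.
Longest shared-prefix length: 2

2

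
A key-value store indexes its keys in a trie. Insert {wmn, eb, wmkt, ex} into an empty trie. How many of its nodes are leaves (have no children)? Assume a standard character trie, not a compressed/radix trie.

A leaf is a node with no children — equivalently, the end of a word that is not a proper prefix of any other stored word.
Those words: "eb", "ex", "wmkt", "wmn"
Leaf count: 4

4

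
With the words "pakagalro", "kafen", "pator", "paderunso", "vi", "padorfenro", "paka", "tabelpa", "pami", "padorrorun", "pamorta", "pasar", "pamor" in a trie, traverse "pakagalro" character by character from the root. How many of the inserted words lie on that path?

2

Traverse "pakagalro" character by character; count nodes along the way that are marked as word ends.
Prefixes of the query that are stored words: "paka", "pakagalro"
Count: 2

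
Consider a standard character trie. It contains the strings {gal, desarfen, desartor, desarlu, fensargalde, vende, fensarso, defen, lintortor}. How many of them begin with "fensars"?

1

Traverse to the node for "fensars", then collect every word in that subtree.
Matches: "fensarso"
Count: 1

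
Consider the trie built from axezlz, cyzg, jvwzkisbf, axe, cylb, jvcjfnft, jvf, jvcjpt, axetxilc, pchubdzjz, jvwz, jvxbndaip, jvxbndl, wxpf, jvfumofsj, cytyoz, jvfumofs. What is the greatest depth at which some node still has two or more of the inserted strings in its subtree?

Equivalently: take the maximum, over all pairs, of their longest common prefix length.
e.g. "jvfumofs" and "jvfumofsj" share the prefix "jvfumofs" of length 8; no pair shares a longer one.
Longest shared-prefix length: 8

8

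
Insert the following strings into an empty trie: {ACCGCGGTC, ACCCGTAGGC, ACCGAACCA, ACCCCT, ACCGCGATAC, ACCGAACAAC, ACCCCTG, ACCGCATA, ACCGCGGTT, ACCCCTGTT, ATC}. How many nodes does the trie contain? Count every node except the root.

39

Count nodes per top-level branch (shared prefixes stored once):
  'A'-branch (ACCCCT, ACCCCTG, ACCCCTGTT, ACCCGTAGGC, ACCGAACAAC, ACCGAACCA, ACCGCATA, ACCGCGATAC, ACCGCGGTC, ACCGCGGTT, ATC): 39 nodes
Sum: 39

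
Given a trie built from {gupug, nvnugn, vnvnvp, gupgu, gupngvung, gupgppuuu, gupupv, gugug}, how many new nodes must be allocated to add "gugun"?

The longest prefix of "gugun" already in the trie is "gugu" (length 4).
So 5 − 4 = 1 new nodes.

1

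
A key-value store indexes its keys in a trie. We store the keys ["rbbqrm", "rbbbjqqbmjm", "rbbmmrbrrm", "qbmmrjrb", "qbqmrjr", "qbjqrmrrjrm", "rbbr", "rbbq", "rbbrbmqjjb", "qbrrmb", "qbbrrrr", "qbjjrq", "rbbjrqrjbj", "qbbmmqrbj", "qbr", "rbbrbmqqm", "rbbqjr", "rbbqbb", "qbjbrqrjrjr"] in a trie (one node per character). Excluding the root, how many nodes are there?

89

For each word, the new-node count is its length minus the longest prefix already in the trie:
  "rbbqrm" → 6 new (r, b, b, q, r, m)
  "rbbbjqqbmjm" → prefix "rbb" already present; 8 new (b, j, q, q, b, m, j, m)
  "rbbmmrbrrm" → prefix "rbb" already present; 7 new (m, m, r, b, r, r, m)
  "qbmmrjrb" → 8 new (q, b, m, m, r, j, r, b)
  "qbqmrjr" → prefix "qb" already present; 5 new (q, m, r, j, r)
  "qbjqrmrrjrm" → prefix "qb" already present; 9 new (j, q, r, m, r, r, j, r, m)
  "rbbr" → prefix "rbb" already present; 1 new (r)
  "rbbq" → prefix "rbbq" already present; 0 new (none)
  "rbbrbmqjjb" → prefix "rbbr" already present; 6 new (b, m, q, j, j, b)
  "qbrrmb" → prefix "qb" already present; 4 new (r, r, m, b)
  "qbbrrrr" → prefix "qb" already present; 5 new (b, r, r, r, r)
  "qbjjrq" → prefix "qbj" already present; 3 new (j, r, q)
  "rbbjrqrjbj" → prefix "rbb" already present; 7 new (j, r, q, r, j, b, j)
  "qbbmmqrbj" → prefix "qbb" already present; 6 new (m, m, q, r, b, j)
  "qbr" → prefix "qbr" already present; 0 new (none)
  "rbbrbmqqm" → prefix "rbbrbmq" already present; 2 new (q, m)
  "rbbqjr" → prefix "rbbq" already present; 2 new (j, r)
  "rbbqbb" → prefix "rbbq" already present; 2 new (b, b)
  "qbjbrqrjrjr" → prefix "qbj" already present; 8 new (b, r, q, r, j, r, j, r)
Total nodes = 6 + 8 + 7 + 8 + 5 + 9 + 1 + 0 + 6 + 4 + 5 + 3 + 7 + 6 + 0 + 2 + 2 + 2 + 8 = 89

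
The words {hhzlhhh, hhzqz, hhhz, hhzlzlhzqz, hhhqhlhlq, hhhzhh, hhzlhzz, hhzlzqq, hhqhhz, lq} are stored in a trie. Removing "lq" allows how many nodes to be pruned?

2

Walk "lq" from the leaf back toward the root, removing each node that no remaining word uses.
No other word shares any prefix with "lq", so all 2 of its nodes go.
Nodes removed: 2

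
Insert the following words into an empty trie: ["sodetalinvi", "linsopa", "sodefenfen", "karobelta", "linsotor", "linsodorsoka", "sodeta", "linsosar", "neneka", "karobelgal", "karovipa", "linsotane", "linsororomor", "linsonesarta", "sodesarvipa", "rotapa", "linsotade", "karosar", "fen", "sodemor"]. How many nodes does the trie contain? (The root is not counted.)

100

For each word, the new-node count is its length minus the longest prefix already in the trie:
  "sodetalinvi" → 11 new (s, o, d, e, t, a, l, i, n, v, i)
  "linsopa" → 7 new (l, i, n, s, o, p, a)
  "sodefenfen" → prefix "sode" already present; 6 new (f, e, n, f, e, n)
  "karobelta" → 9 new (k, a, r, o, b, e, l, t, a)
  "linsotor" → prefix "linso" already present; 3 new (t, o, r)
  "linsodorsoka" → prefix "linso" already present; 7 new (d, o, r, s, o, k, a)
  "sodeta" → prefix "sodeta" already present; 0 new (none)
  "linsosar" → prefix "linso" already present; 3 new (s, a, r)
  "neneka" → 6 new (n, e, n, e, k, a)
  "karobelgal" → prefix "karobel" already present; 3 new (g, a, l)
  "karovipa" → prefix "karo" already present; 4 new (v, i, p, a)
  "linsotane" → prefix "linsot" already present; 3 new (a, n, e)
  "linsororomor" → prefix "linso" already present; 7 new (r, o, r, o, m, o, r)
  "linsonesarta" → prefix "linso" already present; 7 new (n, e, s, a, r, t, a)
  "sodesarvipa" → prefix "sode" already present; 7 new (s, a, r, v, i, p, a)
  "rotapa" → 6 new (r, o, t, a, p, a)
  "linsotade" → prefix "linsota" already present; 2 new (d, e)
  "karosar" → prefix "karo" already present; 3 new (s, a, r)
  "fen" → 3 new (f, e, n)
  "sodemor" → prefix "sode" already present; 3 new (m, o, r)
Total nodes = 11 + 7 + 6 + 9 + 3 + 7 + 0 + 3 + 6 + 3 + 4 + 3 + 7 + 7 + 7 + 6 + 2 + 3 + 3 + 3 = 100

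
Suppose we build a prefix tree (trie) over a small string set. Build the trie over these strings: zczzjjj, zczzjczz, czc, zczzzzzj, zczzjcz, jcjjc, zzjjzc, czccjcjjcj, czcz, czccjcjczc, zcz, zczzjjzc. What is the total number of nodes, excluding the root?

40

Insert word by word; a character creates a node only if that edge doesn't already exist:
  "zczzjjj" → 7 new (z, c, z, z, j, j, j)
  "zczzjczz" → prefix "zczzj" already present; 3 new (c, z, z)
  "czc" → 3 new (c, z, c)
  "zczzzzzj" → prefix "zczz" already present; 4 new (z, z, z, j)
  "zczzjcz" → prefix "zczzjcz" already present; 0 new (none)
  "jcjjc" → 5 new (j, c, j, j, c)
  "zzjjzc" → prefix "z" already present; 5 new (z, j, j, z, c)
  "czccjcjjcj" → prefix "czc" already present; 7 new (c, j, c, j, j, c, j)
  "czcz" → prefix "czc" already present; 1 new (z)
  "czccjcjczc" → prefix "czccjcj" already present; 3 new (c, z, c)
  "zcz" → prefix "zcz" already present; 0 new (none)
  "zczzjjzc" → prefix "zczzjj" already present; 2 new (z, c)
Total nodes = 7 + 3 + 3 + 4 + 0 + 5 + 5 + 7 + 1 + 3 + 0 + 2 = 40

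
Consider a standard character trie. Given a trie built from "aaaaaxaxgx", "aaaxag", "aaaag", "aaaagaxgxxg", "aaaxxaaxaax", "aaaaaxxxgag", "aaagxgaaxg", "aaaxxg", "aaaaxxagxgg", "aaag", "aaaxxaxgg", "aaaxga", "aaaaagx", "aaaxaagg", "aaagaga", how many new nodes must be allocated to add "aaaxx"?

0

"aaaxx" is already a full path in the trie; only an end-marker is added.
No new nodes are needed: 0.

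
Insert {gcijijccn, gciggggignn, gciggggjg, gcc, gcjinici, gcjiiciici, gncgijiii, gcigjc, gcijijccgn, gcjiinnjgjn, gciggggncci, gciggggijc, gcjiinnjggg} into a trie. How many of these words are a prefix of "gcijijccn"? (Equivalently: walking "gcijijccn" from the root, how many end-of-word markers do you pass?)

1

Walk "gcijijccn" from the root; an end-of-word marker is hit whenever a stored word is a prefix of "gcijijccn".
Prefixes of the query that are stored words: "gcijijccn"
Count: 1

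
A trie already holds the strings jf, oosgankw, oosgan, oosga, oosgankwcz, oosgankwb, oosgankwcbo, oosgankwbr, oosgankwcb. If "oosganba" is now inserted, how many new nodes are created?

"oosgan" is already a path in the trie; the remaining "ba" must be added.
New nodes needed: |"oosganba"| − 6 = 8 − 6 = 2.

2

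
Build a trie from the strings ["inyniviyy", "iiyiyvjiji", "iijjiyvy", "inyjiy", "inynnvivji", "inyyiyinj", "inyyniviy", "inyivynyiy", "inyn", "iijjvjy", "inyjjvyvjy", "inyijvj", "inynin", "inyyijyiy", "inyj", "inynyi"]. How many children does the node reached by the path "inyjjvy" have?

Walk "inyjjvy" from the root, arriving at one node.
Characters that immediately follow "inyjjvy" among the stored strings: {v}.
That node has 1 child edge.

1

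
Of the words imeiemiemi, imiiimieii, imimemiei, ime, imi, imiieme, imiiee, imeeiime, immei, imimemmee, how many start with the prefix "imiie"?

2

Traverse to the node for "imiie", then collect every word in that subtree.
Words under "imiie": imiiee, imiieme
Count: 2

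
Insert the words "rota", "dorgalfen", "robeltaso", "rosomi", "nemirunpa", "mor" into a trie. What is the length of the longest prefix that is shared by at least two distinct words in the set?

Look for the deepest trie node that still has at least two words in its subtree.
"robeltaso" and "rosomi" agree on "ro" (2 characters) before diverging; nothing deeper is shared.
Longest shared-prefix length: 2

2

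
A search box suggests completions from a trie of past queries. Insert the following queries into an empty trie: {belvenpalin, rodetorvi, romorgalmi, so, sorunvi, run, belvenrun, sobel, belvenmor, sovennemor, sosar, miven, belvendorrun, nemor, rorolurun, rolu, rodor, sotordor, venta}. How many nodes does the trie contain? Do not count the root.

95

Trace insertions, counting only characters that open a new branch:
  "belvenpalin" → 11 new (b, e, l, v, e, n, p, a, l, i, n)
  "rodetorvi" → 9 new (r, o, d, e, t, o, r, v, i)
  "romorgalmi" → prefix "ro" already present; 8 new (m, o, r, g, a, l, m, i)
  "so" → 2 new (s, o)
  "sorunvi" → prefix "so" already present; 5 new (r, u, n, v, i)
  "run" → prefix "r" already present; 2 new (u, n)
  "belvenrun" → prefix "belven" already present; 3 new (r, u, n)
  "sobel" → prefix "so" already present; 3 new (b, e, l)
  "belvenmor" → prefix "belven" already present; 3 new (m, o, r)
  "sovennemor" → prefix "so" already present; 8 new (v, e, n, n, e, m, o, r)
  "sosar" → prefix "so" already present; 3 new (s, a, r)
  "miven" → 5 new (m, i, v, e, n)
  "belvendorrun" → prefix "belven" already present; 6 new (d, o, r, r, u, n)
  "nemor" → 5 new (n, e, m, o, r)
  "rorolurun" → prefix "ro" already present; 7 new (r, o, l, u, r, u, n)
  "rolu" → prefix "ro" already present; 2 new (l, u)
  "rodor" → prefix "rod" already present; 2 new (o, r)
  "sotordor" → prefix "so" already present; 6 new (t, o, r, d, o, r)
  "venta" → 5 new (v, e, n, t, a)
Total nodes = 11 + 9 + 8 + 2 + 5 + 2 + 3 + 3 + 3 + 8 + 3 + 5 + 6 + 5 + 7 + 2 + 2 + 6 + 5 = 95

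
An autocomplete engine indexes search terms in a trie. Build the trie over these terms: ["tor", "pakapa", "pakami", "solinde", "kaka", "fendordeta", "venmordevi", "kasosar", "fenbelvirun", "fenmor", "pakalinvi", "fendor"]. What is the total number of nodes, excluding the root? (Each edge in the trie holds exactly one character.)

Insert word by word; a character creates a node only if that edge doesn't already exist:
  "tor" → 3 new (t, o, r)
  "pakapa" → 6 new (p, a, k, a, p, a)
  "pakami" → prefix "paka" already present; 2 new (m, i)
  "solinde" → 7 new (s, o, l, i, n, d, e)
  "kaka" → 4 new (k, a, k, a)
  "fendordeta" → 10 new (f, e, n, d, o, r, d, e, t, a)
  "venmordevi" → 10 new (v, e, n, m, o, r, d, e, v, i)
  "kasosar" → prefix "ka" already present; 5 new (s, o, s, a, r)
  "fenbelvirun" → prefix "fen" already present; 8 new (b, e, l, v, i, r, u, n)
  "fenmor" → prefix "fen" already present; 3 new (m, o, r)
  "pakalinvi" → prefix "paka" already present; 5 new (l, i, n, v, i)
  "fendor" → prefix "fendor" already present; 0 new (none)
Total nodes = 3 + 6 + 2 + 7 + 4 + 10 + 10 + 5 + 8 + 3 + 5 + 0 = 63

63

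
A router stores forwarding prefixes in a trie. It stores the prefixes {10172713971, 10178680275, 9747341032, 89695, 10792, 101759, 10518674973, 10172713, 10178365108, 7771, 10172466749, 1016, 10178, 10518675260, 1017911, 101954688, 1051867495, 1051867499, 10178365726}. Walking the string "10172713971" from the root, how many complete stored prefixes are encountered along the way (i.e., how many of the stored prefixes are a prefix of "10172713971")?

2

Check each prefix of "10172713971" against the stored set — each match is an end-marker on the path.
Prefixes of the query that are stored words: "10172713", "10172713971"
Count: 2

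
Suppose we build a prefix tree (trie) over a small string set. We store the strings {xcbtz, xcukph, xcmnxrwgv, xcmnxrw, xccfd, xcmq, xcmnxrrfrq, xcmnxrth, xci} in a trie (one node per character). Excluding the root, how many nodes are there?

27

For each word, the new-node count is its length minus the longest prefix already in the trie:
  "xcbtz" → 5 new (x, c, b, t, z)
  "xcukph" → prefix "xc" already present; 4 new (u, k, p, h)
  "xcmnxrwgv" → prefix "xc" already present; 7 new (m, n, x, r, w, g, v)
  "xcmnxrw" → prefix "xcmnxrw" already present; 0 new (none)
  "xccfd" → prefix "xc" already present; 3 new (c, f, d)
  "xcmq" → prefix "xcm" already present; 1 new (q)
  "xcmnxrrfrq" → prefix "xcmnxr" already present; 4 new (r, f, r, q)
  "xcmnxrth" → prefix "xcmnxr" already present; 2 new (t, h)
  "xci" → prefix "xc" already present; 1 new (i)
Total nodes = 5 + 4 + 7 + 0 + 3 + 1 + 4 + 2 + 1 = 27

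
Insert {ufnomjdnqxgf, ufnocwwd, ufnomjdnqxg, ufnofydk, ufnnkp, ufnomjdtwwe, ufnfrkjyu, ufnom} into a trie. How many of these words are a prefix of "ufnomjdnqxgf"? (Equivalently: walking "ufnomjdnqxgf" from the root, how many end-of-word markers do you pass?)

Walk "ufnomjdnqxgf" from the root; an end-of-word marker is hit whenever a stored word is a prefix of "ufnomjdnqxgf".
Prefixes of the query that are stored words: "ufnom", "ufnomjdnqxg", "ufnomjdnqxgf"
Count: 3

3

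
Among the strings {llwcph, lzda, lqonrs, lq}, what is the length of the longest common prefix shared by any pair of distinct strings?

2

The deepest shared node is where two words last agree before diverging.
"lq" and "lqonrs" agree on "lq" (2 characters) before diverging; nothing deeper is shared.
Longest shared-prefix length: 2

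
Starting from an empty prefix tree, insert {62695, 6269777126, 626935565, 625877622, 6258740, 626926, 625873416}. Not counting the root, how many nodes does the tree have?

31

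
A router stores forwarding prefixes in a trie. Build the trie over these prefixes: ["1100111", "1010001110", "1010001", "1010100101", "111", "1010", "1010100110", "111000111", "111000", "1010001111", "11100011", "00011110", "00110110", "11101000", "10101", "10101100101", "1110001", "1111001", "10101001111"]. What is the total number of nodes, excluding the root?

62

Insert word by word; a character creates a node only if that edge doesn't already exist:
  "1100111" → 7 new (1, 1, 0, 0, 1, 1, 1)
  "1010001110" → prefix "1" already present; 9 new (0, 1, 0, 0, 0, 1, 1, 1, 0)
  "1010001" → prefix "1010001" already present; 0 new (none)
  "1010100101" → prefix "1010" already present; 6 new (1, 0, 0, 1, 0, 1)
  "111" → prefix "11" already present; 1 new (1)
  "1010" → prefix "1010" already present; 0 new (none)
  "1010100110" → prefix "10101001" already present; 2 new (1, 0)
  "111000111" → prefix "111" already present; 6 new (0, 0, 0, 1, 1, 1)
  "111000" → prefix "111000" already present; 0 new (none)
  "1010001111" → prefix "101000111" already present; 1 new (1)
  "11100011" → prefix "11100011" already present; 0 new (none)
  "00011110" → 8 new (0, 0, 0, 1, 1, 1, 1, 0)
  "00110110" → prefix "00" already present; 6 new (1, 1, 0, 1, 1, 0)
  "11101000" → prefix "1110" already present; 4 new (1, 0, 0, 0)
  "10101" → prefix "10101" already present; 0 new (none)
  "10101100101" → prefix "10101" already present; 6 new (1, 0, 0, 1, 0, 1)
  "1110001" → prefix "1110001" already present; 0 new (none)
  "1111001" → prefix "111" already present; 4 new (1, 0, 0, 1)
  "10101001111" → prefix "101010011" already present; 2 new (1, 1)
Total nodes = 7 + 9 + 0 + 6 + 1 + 0 + 2 + 6 + 0 + 1 + 0 + 8 + 6 + 4 + 0 + 6 + 0 + 4 + 2 = 62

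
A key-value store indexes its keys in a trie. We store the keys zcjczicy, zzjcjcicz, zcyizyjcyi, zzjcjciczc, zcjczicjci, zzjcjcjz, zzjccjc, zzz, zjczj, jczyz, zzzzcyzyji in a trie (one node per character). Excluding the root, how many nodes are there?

For each word, the new-node count is its length minus the longest prefix already in the trie:
  "zcjczicy" → 8 new (z, c, j, c, z, i, c, y)
  "zzjcjcicz" → prefix "z" already present; 8 new (z, j, c, j, c, i, c, z)
  "zcyizyjcyi" → prefix "zc" already present; 8 new (y, i, z, y, j, c, y, i)
  "zzjcjciczc" → prefix "zzjcjcicz" already present; 1 new (c)
  "zcjczicjci" → prefix "zcjczic" already present; 3 new (j, c, i)
  "zzjcjcjz" → prefix "zzjcjc" already present; 2 new (j, z)
  "zzjccjc" → prefix "zzjc" already present; 3 new (c, j, c)
  "zzz" → prefix "zz" already present; 1 new (z)
  "zjczj" → prefix "z" already present; 4 new (j, c, z, j)
  "jczyz" → 5 new (j, c, z, y, z)
  "zzzzcyzyji" → prefix "zzz" already present; 7 new (z, c, y, z, y, j, i)
Total nodes = 8 + 8 + 8 + 1 + 3 + 2 + 3 + 1 + 4 + 5 + 7 = 50

50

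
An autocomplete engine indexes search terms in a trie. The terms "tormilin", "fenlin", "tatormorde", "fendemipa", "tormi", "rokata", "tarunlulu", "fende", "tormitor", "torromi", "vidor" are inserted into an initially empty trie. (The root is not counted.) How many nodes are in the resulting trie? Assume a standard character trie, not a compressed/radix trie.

For each word, the new-node count is its length minus the longest prefix already in the trie:
  "tormilin" → 8 new (t, o, r, m, i, l, i, n)
  "fenlin" → 6 new (f, e, n, l, i, n)
  "tatormorde" → prefix "t" already present; 9 new (a, t, o, r, m, o, r, d, e)
  "fendemipa" → prefix "fen" already present; 6 new (d, e, m, i, p, a)
  "tormi" → prefix "tormi" already present; 0 new (none)
  "rokata" → 6 new (r, o, k, a, t, a)
  "tarunlulu" → prefix "ta" already present; 7 new (r, u, n, l, u, l, u)
  "fende" → prefix "fende" already present; 0 new (none)
  "tormitor" → prefix "tormi" already present; 3 new (t, o, r)
  "torromi" → prefix "tor" already present; 4 new (r, o, m, i)
  "vidor" → 5 new (v, i, d, o, r)
Total nodes = 8 + 6 + 9 + 6 + 0 + 6 + 7 + 0 + 3 + 4 + 5 = 54

54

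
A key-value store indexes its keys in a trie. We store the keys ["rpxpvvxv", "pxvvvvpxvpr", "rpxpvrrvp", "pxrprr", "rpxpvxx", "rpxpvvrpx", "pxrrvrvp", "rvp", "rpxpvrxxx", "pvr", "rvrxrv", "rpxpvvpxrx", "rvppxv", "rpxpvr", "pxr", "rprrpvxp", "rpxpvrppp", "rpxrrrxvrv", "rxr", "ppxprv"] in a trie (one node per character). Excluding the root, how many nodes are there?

Trace insertions, counting only characters that open a new branch:
  "rpxpvvxv" → 8 new (r, p, x, p, v, v, x, v)
  "pxvvvvpxvpr" → 11 new (p, x, v, v, v, v, p, x, v, p, r)
  "rpxpvrrvp" → prefix "rpxpv" already present; 4 new (r, r, v, p)
  "pxrprr" → prefix "px" already present; 4 new (r, p, r, r)
  "rpxpvxx" → prefix "rpxpv" already present; 2 new (x, x)
  "rpxpvvrpx" → prefix "rpxpvv" already present; 3 new (r, p, x)
  "pxrrvrvp" → prefix "pxr" already present; 5 new (r, v, r, v, p)
  "rvp" → prefix "r" already present; 2 new (v, p)
  "rpxpvrxxx" → prefix "rpxpvr" already present; 3 new (x, x, x)
  "pvr" → prefix "p" already present; 2 new (v, r)
  "rvrxrv" → prefix "rv" already present; 4 new (r, x, r, v)
  "rpxpvvpxrx" → prefix "rpxpvv" already present; 4 new (p, x, r, x)
  "rvppxv" → prefix "rvp" already present; 3 new (p, x, v)
  "rpxpvr" → prefix "rpxpvr" already present; 0 new (none)
  "pxr" → prefix "pxr" already present; 0 new (none)
  "rprrpvxp" → prefix "rp" already present; 6 new (r, r, p, v, x, p)
  "rpxpvrppp" → prefix "rpxpvr" already present; 3 new (p, p, p)
  "rpxrrrxvrv" → prefix "rpx" already present; 7 new (r, r, r, x, v, r, v)
  "rxr" → prefix "r" already present; 2 new (x, r)
  "ppxprv" → prefix "p" already present; 5 new (p, x, p, r, v)
Total nodes = 8 + 11 + 4 + 4 + 2 + 3 + 5 + 2 + 3 + 2 + 4 + 4 + 3 + 0 + 0 + 6 + 3 + 7 + 2 + 5 = 78

78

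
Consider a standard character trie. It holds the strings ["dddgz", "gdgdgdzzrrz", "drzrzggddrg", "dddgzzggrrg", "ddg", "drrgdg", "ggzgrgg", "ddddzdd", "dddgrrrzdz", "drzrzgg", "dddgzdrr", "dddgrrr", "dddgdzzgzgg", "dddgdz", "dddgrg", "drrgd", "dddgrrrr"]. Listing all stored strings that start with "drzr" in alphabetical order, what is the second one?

drzrzggddrg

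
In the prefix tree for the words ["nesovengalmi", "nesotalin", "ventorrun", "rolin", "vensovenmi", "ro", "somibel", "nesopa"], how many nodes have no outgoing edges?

Leaves are exactly the stored words that no other stored word extends.
Those words: "nesopa", "nesotalin", "nesovengalmi", "rolin", "somibel", "vensovenmi", "ventorrun"
Leaf count: 7

7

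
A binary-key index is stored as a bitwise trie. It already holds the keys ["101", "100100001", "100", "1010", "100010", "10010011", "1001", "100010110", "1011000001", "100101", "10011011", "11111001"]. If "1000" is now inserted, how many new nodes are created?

0

"1000" is already a full path in the trie; only an end-marker is added.
No new nodes are needed: 0.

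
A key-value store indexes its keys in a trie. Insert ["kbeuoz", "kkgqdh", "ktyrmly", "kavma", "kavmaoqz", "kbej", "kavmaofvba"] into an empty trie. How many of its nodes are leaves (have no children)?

6

A leaf is a node with no children — equivalently, the end of a word that is not a proper prefix of any other stored word.
Those words: "kavmaofvba", "kavmaoqz", "kbej", "kbeuoz", "kkgqdh", "ktyrmly"
Leaf count: 6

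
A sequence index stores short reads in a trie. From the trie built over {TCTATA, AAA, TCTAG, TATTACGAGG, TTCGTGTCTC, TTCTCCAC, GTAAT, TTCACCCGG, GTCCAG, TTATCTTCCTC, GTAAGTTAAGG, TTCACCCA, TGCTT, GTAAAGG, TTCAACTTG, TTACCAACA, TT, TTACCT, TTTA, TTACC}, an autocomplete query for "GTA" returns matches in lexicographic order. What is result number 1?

GTAAAGG

Filter for "GTA…" and sort: "GTAAAGG", "GTAAGTTAAGG", "GTAAT"
Position 1: GTAAAGG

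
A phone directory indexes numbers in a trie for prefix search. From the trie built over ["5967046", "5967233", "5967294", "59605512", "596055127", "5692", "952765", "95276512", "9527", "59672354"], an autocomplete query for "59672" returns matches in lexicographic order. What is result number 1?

5967233

DFS of the "59672" subtree visits, in order: "5967233", "59672354", "5967294"
The 1st is 5967233.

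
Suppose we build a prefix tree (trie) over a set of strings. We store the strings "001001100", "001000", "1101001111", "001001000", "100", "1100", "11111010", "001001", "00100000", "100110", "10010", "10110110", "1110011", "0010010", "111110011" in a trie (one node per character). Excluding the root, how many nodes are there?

For each word, the new-node count is its length minus the longest prefix already in the trie:
  "001001100" → 9 new (0, 0, 1, 0, 0, 1, 1, 0, 0)
  "001000" → prefix "00100" already present; 1 new (0)
  "1101001111" → 10 new (1, 1, 0, 1, 0, 0, 1, 1, 1, 1)
  "001001000" → prefix "001001" already present; 3 new (0, 0, 0)
  "100" → prefix "1" already present; 2 new (0, 0)
  "1100" → prefix "110" already present; 1 new (0)
  "11111010" → prefix "11" already present; 6 new (1, 1, 1, 0, 1, 0)
  "001001" → prefix "001001" already present; 0 new (none)
  "00100000" → prefix "001000" already present; 2 new (0, 0)
  "100110" → prefix "100" already present; 3 new (1, 1, 0)
  "10010" → prefix "1001" already present; 1 new (0)
  "10110110" → prefix "10" already present; 6 new (1, 1, 0, 1, 1, 0)
  "1110011" → prefix "111" already present; 4 new (0, 0, 1, 1)
  "0010010" → prefix "0010010" already present; 0 new (none)
  "111110011" → prefix "111110" already present; 3 new (0, 1, 1)
Total nodes = 9 + 1 + 10 + 3 + 2 + 1 + 6 + 0 + 2 + 3 + 1 + 6 + 4 + 0 + 3 = 51

51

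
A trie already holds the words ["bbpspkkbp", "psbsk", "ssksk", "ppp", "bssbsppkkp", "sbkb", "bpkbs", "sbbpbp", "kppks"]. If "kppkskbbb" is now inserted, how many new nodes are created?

4

The longest prefix of "kppkskbbb" already in the trie is "kppks" (length 5).
Each of the 4 remaining characters creates one node.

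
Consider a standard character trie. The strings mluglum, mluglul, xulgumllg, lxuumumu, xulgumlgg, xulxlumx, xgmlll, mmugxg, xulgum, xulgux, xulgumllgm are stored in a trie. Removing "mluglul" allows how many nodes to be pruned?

1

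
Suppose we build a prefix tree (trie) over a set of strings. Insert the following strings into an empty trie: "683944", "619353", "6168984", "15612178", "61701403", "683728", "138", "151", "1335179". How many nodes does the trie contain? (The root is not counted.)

41

Insert word by word; a character creates a node only if that edge doesn't already exist:
  "683944" → 6 new (6, 8, 3, 9, 4, 4)
  "619353" → prefix "6" already present; 5 new (1, 9, 3, 5, 3)
  "6168984" → prefix "61" already present; 5 new (6, 8, 9, 8, 4)
  "15612178" → 8 new (1, 5, 6, 1, 2, 1, 7, 8)
  "61701403" → prefix "61" already present; 6 new (7, 0, 1, 4, 0, 3)
  "683728" → prefix "683" already present; 3 new (7, 2, 8)
  "138" → prefix "1" already present; 2 new (3, 8)
  "151" → prefix "15" already present; 1 new (1)
  "1335179" → prefix "13" already present; 5 new (3, 5, 1, 7, 9)
Total nodes = 6 + 5 + 5 + 8 + 6 + 3 + 2 + 1 + 5 = 41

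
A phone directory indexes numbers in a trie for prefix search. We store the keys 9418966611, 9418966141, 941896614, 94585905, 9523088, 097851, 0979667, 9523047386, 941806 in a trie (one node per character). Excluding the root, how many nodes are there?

Trace insertions, counting only characters that open a new branch:
  "9418966611" → 10 new (9, 4, 1, 8, 9, 6, 6, 6, 1, 1)
  "9418966141" → prefix "9418966" already present; 3 new (1, 4, 1)
  "941896614" → prefix "941896614" already present; 0 new (none)
  "94585905" → prefix "94" already present; 6 new (5, 8, 5, 9, 0, 5)
  "9523088" → prefix "9" already present; 6 new (5, 2, 3, 0, 8, 8)
  "097851" → 6 new (0, 9, 7, 8, 5, 1)
  "0979667" → prefix "097" already present; 4 new (9, 6, 6, 7)
  "9523047386" → prefix "95230" already present; 5 new (4, 7, 3, 8, 6)
  "941806" → prefix "9418" already present; 2 new (0, 6)
Total nodes = 10 + 3 + 0 + 6 + 6 + 6 + 4 + 5 + 2 = 42

42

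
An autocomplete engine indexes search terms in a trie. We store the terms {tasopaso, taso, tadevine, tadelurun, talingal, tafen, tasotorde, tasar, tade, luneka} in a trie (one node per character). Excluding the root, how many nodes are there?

Count nodes per top-level branch (shared prefixes stored once):
  'l'-branch (luneka): 6 nodes
  't'-branch (tade, tadelurun, tadevine, tafen, talingal, tasar, taso, tasopaso, tasotorde): 35 nodes
Sum: 41

41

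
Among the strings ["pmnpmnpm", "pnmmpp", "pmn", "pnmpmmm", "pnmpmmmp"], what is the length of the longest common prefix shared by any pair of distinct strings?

Look for the deepest trie node that still has at least two words in its subtree.
"pnmpmmm" and "pnmpmmmp" agree on "pnmpmmm" (7 characters) before diverging; nothing deeper is shared.
Longest shared-prefix length: 7

7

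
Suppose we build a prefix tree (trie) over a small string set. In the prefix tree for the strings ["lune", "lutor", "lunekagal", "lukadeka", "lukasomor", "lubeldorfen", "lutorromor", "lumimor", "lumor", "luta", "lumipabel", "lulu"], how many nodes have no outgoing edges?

Leaves are exactly the stored words that no other stored word extends.
Those words: "lubeldorfen", "lukadeka", "lukasomor", "lulu", "lumimor", "lumipabel", "lumor", "lunekagal", "luta", "lutorromor"
Leaf count: 10

10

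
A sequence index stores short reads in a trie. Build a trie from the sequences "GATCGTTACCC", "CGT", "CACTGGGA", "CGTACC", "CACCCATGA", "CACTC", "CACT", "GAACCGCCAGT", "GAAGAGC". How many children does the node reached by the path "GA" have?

Walk "GA" from the root, arriving at one node.
Characters that immediately follow "GA" among the stored strings: {A, T}.
That node has 2 child edges.

2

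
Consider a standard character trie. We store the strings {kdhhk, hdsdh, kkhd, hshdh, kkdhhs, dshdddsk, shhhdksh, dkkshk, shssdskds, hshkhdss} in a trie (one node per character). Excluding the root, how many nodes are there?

54

For each word, the new-node count is its length minus the longest prefix already in the trie:
  "kdhhk" → 5 new (k, d, h, h, k)
  "hdsdh" → 5 new (h, d, s, d, h)
  "kkhd" → prefix "k" already present; 3 new (k, h, d)
  "hshdh" → prefix "h" already present; 4 new (s, h, d, h)
  "kkdhhs" → prefix "kk" already present; 4 new (d, h, h, s)
  "dshdddsk" → 8 new (d, s, h, d, d, d, s, k)
  "shhhdksh" → 8 new (s, h, h, h, d, k, s, h)
  "dkkshk" → prefix "d" already present; 5 new (k, k, s, h, k)
  "shssdskds" → prefix "sh" already present; 7 new (s, s, d, s, k, d, s)
  "hshkhdss" → prefix "hsh" already present; 5 new (k, h, d, s, s)
Total nodes = 5 + 5 + 3 + 4 + 4 + 8 + 8 + 5 + 7 + 5 = 54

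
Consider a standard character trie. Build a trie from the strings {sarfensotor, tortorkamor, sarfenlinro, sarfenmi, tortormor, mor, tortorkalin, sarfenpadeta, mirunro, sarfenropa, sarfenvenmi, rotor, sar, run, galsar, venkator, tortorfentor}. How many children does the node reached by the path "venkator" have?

Follow the path "venkator" to its node, then look at its outgoing edges.
No stored string extends past "venkator".
That node has 0 child edges.

0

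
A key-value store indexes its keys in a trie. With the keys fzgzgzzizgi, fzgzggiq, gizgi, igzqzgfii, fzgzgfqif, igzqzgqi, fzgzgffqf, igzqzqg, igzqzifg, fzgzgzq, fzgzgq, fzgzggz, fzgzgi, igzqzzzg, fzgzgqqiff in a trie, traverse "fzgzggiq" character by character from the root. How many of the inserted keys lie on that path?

1

Walk "fzgzggiq" from the root; an end-of-word marker is hit whenever a stored word is a prefix of "fzgzggiq".
Prefixes of the query that are stored words: "fzgzggiq"
Count: 1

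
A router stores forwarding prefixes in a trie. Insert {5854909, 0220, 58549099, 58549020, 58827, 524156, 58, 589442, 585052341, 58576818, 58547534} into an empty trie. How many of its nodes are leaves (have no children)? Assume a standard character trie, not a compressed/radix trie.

A leaf is a node with no children — equivalently, the end of a word that is not a proper prefix of any other stored word.
Those words: "0220", "524156", "585052341", "58547534", "58549020", "58549099", "58576818", "58827", "589442"
Leaf count: 9

9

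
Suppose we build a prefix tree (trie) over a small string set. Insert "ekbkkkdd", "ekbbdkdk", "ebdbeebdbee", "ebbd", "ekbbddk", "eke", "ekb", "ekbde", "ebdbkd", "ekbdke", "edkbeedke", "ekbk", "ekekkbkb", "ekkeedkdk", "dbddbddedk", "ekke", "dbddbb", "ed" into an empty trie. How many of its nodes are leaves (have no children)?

13

A leaf is a node with no children — equivalently, the end of a word that is not a proper prefix of any other stored word.
Those words: "dbddbb", "dbddbddedk", "ebbd", "ebdbeebdbee", "ebdbkd", "edkbeedke", "ekbbddk", "ekbbdkdk", "ekbde", "ekbdke", "ekbkkkdd", "ekekkbkb", "ekkeedkdk"
Leaf count: 13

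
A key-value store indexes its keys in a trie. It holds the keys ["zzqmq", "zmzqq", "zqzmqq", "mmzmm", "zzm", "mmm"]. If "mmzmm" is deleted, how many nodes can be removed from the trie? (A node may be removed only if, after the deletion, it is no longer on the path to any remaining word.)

3

After clearing the end-marker at "mmzmm", prune upward until reaching a node still needed by another word.
The suffix "zmm" (3 nodes) is used only by "mmzmm"; the node for "mm" still has the child "m", so pruning stops there.
Nodes removed: 3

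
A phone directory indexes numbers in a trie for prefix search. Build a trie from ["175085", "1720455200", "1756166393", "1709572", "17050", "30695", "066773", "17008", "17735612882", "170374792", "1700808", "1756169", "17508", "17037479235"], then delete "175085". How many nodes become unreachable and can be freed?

1

A node on "175085"'s path can go only if nothing else ends at it or branches off below it.
The suffix "5" (1 node) is used only by "175085"; "17508" is itself a stored word, so pruning stops there.
Nodes removed: 1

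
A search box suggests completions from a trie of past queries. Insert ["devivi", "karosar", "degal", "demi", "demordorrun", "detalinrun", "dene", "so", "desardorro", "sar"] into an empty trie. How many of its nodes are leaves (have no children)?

A leaf is a node with no children — equivalently, the end of a word that is not a proper prefix of any other stored word.
Those words: "degal", "demi", "demordorrun", "dene", "desardorro", "detalinrun", "devivi", "karosar", "sar", "so"
Leaf count: 10

10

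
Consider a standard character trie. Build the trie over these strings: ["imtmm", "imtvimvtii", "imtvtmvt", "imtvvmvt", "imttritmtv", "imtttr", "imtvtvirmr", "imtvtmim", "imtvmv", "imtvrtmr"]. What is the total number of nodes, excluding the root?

42

Trace insertions, counting only characters that open a new branch:
  "imtmm" → 5 new (i, m, t, m, m)
  "imtvimvtii" → prefix "imt" already present; 7 new (v, i, m, v, t, i, i)
  "imtvtmvt" → prefix "imtv" already present; 4 new (t, m, v, t)
  "imtvvmvt" → prefix "imtv" already present; 4 new (v, m, v, t)
  "imttritmtv" → prefix "imt" already present; 7 new (t, r, i, t, m, t, v)
  "imtttr" → prefix "imtt" already present; 2 new (t, r)
  "imtvtvirmr" → prefix "imtvt" already present; 5 new (v, i, r, m, r)
  "imtvtmim" → prefix "imtvtm" already present; 2 new (i, m)
  "imtvmv" → prefix "imtv" already present; 2 new (m, v)
  "imtvrtmr" → prefix "imtv" already present; 4 new (r, t, m, r)
Total nodes = 5 + 7 + 4 + 4 + 7 + 2 + 5 + 2 + 2 + 4 = 42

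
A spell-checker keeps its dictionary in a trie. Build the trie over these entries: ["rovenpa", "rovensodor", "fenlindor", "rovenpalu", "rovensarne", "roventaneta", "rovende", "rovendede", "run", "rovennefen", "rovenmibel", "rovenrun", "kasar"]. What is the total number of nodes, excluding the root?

57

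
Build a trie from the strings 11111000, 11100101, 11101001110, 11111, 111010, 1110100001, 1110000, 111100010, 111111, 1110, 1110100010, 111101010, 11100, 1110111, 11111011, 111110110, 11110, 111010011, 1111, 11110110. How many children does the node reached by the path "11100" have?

2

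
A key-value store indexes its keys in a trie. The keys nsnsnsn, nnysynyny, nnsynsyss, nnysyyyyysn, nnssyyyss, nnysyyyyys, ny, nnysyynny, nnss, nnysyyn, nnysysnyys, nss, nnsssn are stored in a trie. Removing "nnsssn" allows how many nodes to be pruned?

Walk "nnsssn" from the leaf back toward the root, removing each node that no remaining word uses.
The suffix "sn" (2 nodes) is used only by "nnsssn"; the node for "nnss" still has the child "y", so pruning stops there.
Nodes removed: 2

2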